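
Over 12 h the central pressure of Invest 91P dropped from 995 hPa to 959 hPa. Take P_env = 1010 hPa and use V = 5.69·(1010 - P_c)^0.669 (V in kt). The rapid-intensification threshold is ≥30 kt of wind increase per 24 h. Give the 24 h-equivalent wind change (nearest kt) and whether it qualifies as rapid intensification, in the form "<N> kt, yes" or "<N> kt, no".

88 kt, yes

V₁: ΔP = 15, V ≈ 5.69 × 15^0.669 ≈ 34.83 kt.
V₂: ΔP = 51, V ≈ 5.69 × 51^0.669 ≈ 78.97 kt.
ΔV over 12 h = 44.14 kt → 24 h equivalent = 44.14 × 24/12 ≈ 88.28 kt.
88 kt ≥ 30 kt ⇒ rapid intensification.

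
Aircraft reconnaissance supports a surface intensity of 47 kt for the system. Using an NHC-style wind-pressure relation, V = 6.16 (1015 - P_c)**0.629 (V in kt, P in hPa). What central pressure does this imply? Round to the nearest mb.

990 mb

ΔP = (V / 6.16)^(1/0.629) = (47/6.16)^1.590.
47/6.16 = 7.630; 7.630^1.590 ≈ 25.30 mb.
P_c = 1015 − 25.30 = 989.70 ≈ 990 mb.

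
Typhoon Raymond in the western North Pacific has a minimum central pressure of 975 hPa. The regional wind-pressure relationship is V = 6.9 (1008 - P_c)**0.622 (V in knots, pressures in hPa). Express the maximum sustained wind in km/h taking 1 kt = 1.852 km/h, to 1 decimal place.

ΔP = 1008 − 975 = 33 hPa.
V ≈ 6.9 × 33^0.622 = 6.9 × 8.801 ≈ 60.725 kt.
60.725 × 1.852 ≈ 112.46 km/h → 112.5 km/h.

112.5 km/h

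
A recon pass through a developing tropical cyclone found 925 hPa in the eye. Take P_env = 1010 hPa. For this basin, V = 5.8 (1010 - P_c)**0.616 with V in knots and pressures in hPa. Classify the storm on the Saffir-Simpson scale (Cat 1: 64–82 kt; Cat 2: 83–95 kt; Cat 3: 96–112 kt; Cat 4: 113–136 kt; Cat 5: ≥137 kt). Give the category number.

ΔP = 1010 − 925 = 85 hPa.
V ≈ 5.8 × 85^0.616 = 5.8 × 15.44 ≈ 90 kt.
90 kt falls in the Category 2 band.

2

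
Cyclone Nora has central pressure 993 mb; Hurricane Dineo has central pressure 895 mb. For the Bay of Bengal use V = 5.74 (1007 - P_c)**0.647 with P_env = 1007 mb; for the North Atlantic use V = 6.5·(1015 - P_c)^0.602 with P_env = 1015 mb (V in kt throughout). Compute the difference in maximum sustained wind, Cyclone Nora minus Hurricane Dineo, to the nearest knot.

-84 kt

Cyclone Nora: ΔP = 14; V ≈ 5.74 × 14^0.647 ≈ 31.66 kt.
Hurricane Dineo: ΔP = 120; V ≈ 6.5 × 120^0.602 ≈ 116.03 kt.
Difference ≈ 31.66 − 116.03 = -84.37 → -84 kt.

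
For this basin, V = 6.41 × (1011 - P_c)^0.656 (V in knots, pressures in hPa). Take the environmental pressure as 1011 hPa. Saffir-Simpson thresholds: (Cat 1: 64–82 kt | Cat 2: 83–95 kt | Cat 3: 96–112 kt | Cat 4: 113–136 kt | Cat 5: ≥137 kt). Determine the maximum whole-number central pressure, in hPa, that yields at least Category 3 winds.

Category 3 begins at V = 96 kt.
Required ΔP = (96/6.41)^(1/0.656) = 14.977^1.524 ≈ 61.91 hPa.
P_c ≤ 1011 − 61.91 = 949.09, so the highest integer P_c is 949 hPa.

949 hPa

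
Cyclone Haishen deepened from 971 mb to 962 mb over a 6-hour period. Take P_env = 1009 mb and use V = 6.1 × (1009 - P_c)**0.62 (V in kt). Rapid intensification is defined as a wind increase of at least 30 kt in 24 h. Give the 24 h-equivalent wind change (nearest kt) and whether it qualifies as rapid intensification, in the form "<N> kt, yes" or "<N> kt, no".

V₁: ΔP = 38, V ≈ 6.1 × 38^0.62 ≈ 58.18 kt.
V₂: ΔP = 47, V ≈ 6.1 × 47^0.62 ≈ 66.38 kt.
ΔV over 6 h = 8.20 kt → 24 h equivalent = 8.20 × 24/6 ≈ 32.80 kt.
33 kt ≥ 30 kt ⇒ rapid intensification.

33 kt, yes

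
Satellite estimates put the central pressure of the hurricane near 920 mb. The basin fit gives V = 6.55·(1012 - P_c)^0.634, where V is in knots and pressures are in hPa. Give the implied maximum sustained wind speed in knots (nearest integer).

115 kt

ΔP = 1012 − 920 = 92 mb.
92^0.634 ≈ 17.581.
V ≈ 6.55 × 17.581 ≈ 115.2 kt.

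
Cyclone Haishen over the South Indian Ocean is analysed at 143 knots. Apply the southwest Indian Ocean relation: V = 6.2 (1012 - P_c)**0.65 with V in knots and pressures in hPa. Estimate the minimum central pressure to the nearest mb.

887 mb

ΔP = (V / 6.2)^(1/0.65) = (143/6.2)^1.538.
143/6.2 = 23.065; 23.065^1.538 ≈ 124.98 mb.
P_c = 1012 − 124.98 = 887.02 ≈ 887 mb.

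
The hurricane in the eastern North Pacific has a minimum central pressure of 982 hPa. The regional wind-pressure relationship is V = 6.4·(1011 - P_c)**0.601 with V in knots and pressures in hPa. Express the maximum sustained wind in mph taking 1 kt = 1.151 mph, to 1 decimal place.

ΔP = 1011 − 982 = 29 hPa.
V ≈ 6.4 × 29^0.601 = 6.4 × 7.567 ≈ 48.426 kt.
48.426 × 1.151 ≈ 55.74 mph → 55.7 mph.

55.7 mph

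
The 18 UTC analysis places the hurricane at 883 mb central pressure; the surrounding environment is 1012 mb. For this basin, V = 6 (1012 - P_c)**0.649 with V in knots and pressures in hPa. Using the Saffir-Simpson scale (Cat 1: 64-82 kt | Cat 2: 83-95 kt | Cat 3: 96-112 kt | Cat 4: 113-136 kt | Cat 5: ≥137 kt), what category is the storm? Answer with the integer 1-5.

ΔP = 1012 − 883 = 129 mb.
V ≈ 6 × 129^0.649 = 6 × 23.43 ≈ 141 kt.
141 kt falls in the Category 5 band.

5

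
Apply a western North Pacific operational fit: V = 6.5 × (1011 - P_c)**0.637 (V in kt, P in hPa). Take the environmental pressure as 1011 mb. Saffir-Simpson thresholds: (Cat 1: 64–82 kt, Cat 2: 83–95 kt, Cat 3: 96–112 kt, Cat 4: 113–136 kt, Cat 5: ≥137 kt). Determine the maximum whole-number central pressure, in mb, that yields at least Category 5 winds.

891 mb

Category 5 begins at V = 137 kt.
Required ΔP = (137/6.5)^(1/0.637) = 21.077^1.570 ≈ 119.73 mb.
P_c ≤ 1011 − 119.73 = 891.27, so the highest integer P_c is 891 mb.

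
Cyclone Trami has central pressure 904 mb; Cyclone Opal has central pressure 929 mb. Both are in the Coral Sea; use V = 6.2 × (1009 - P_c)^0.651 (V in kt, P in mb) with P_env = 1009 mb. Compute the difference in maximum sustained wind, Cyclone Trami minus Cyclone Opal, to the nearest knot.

21 kt

Cyclone Trami: ΔP = 105; V ≈ 6.2 × 105^0.651 ≈ 128.29 kt.
Cyclone Opal: ΔP = 80; V ≈ 6.2 × 80^0.651 ≈ 107.47 kt.
Difference ≈ 128.29 − 107.47 = 20.82 → 21 kt.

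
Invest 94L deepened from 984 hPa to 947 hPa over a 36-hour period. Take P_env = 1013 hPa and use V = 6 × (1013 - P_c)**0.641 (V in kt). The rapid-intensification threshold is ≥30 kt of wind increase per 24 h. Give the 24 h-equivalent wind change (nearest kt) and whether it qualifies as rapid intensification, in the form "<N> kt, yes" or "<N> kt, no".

V₁: ΔP = 29, V ≈ 6 × 29^0.641 ≈ 51.95 kt.
V₂: ΔP = 66, V ≈ 6 × 66^0.641 ≈ 88.00 kt.
ΔV over 36 h = 36.05 kt → 24 h equivalent = 36.05 × 24/36 ≈ 24.03 kt.
24 kt < 30 kt ⇒ not rapid intensification.

24 kt, no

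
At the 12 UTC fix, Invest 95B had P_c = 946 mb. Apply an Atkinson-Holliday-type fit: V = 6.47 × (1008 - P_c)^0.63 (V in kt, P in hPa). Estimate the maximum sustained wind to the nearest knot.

87 kt

ΔP = 1008 − 946 = 62 mb.
62^0.63 ≈ 13.465.
V ≈ 6.47 × 13.465 ≈ 87.1 kt.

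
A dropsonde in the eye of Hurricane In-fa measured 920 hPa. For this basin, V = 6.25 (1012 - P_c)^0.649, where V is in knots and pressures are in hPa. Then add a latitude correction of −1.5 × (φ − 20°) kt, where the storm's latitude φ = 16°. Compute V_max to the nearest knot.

124 kt

ΔP = 1012 − 920 = 92 hPa.
92^0.649 ≈ 18.815.
V ≈ 6.25 × 18.815 ≈ 117.6 kt.
Latitude correction: −1.5 × (16 − 20) = 6 kt.
Corrected V ≈ 123.6 kt → 124 kt.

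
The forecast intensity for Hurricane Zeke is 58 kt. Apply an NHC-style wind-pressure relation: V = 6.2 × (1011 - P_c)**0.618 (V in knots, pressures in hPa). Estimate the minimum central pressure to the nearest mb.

974 mb

ΔP = (V / 6.2)^(1/0.618) = (58/6.2)^1.618.
58/6.2 = 9.355; 9.355^1.618 ≈ 37.26 mb.
P_c = 1011 − 37.26 = 973.74 ≈ 974 mb.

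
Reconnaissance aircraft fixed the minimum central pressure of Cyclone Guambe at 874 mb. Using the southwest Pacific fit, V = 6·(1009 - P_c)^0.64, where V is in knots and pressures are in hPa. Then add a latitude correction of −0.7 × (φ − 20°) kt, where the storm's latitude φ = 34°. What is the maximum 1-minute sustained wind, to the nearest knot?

129 kt

ΔP = 1009 − 874 = 135 mb.
135^0.64 ≈ 23.089.
V ≈ 6 × 23.089 ≈ 138.5 kt.
Latitude correction: −0.7 × (34 − 20) = -9.8 kt.
Corrected V ≈ 128.7 kt → 129 kt.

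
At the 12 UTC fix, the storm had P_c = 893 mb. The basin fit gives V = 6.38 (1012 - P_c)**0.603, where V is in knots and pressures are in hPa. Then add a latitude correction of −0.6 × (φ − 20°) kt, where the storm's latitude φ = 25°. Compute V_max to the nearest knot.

111 kt

ΔP = 1012 − 893 = 119 mb.
119^0.603 ≈ 17.847.
V ≈ 6.38 × 17.847 ≈ 113.9 kt.
Latitude correction: −0.6 × (25 − 20) = -3 kt.
Corrected V ≈ 110.9 kt → 111 kt.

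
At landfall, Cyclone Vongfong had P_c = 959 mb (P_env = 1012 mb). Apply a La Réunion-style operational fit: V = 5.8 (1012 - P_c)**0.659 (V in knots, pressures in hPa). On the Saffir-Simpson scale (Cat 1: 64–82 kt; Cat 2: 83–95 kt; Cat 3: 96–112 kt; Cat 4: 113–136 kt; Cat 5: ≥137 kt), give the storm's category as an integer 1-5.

ΔP = 1012 − 959 = 53 mb.
V ≈ 5.8 × 53^0.659 = 5.8 × 13.69 ≈ 79 kt.
79 kt falls in the Category 1 band.

1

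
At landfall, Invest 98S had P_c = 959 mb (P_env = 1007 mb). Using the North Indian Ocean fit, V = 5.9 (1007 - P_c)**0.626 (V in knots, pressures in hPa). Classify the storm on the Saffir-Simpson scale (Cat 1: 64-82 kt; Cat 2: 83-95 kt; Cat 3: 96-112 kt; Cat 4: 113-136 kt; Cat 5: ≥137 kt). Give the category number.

1

ΔP = 1007 − 959 = 48 mb.
V ≈ 5.9 × 48^0.626 = 5.9 × 11.28 ≈ 67 kt.
67 kt falls in the Category 1 band.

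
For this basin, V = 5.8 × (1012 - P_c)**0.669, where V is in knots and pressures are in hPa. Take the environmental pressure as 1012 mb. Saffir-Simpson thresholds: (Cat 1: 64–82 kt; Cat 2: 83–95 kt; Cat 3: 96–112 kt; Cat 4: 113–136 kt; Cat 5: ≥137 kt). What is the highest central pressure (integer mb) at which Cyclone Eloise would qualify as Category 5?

899 mb

Category 5 begins at V = 137 kt.
Required ΔP = (137/5.8)^(1/0.669) = 23.621^1.495 ≈ 112.92 mb.
P_c ≤ 1012 − 112.92 = 899.08, so the highest integer P_c is 899 mb.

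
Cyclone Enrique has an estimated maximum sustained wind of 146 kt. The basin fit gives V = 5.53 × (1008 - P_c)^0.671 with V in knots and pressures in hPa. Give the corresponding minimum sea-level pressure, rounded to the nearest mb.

ΔP = (V / 5.53)^(1/0.671) = (146/5.53)^1.490.
146/5.53 = 26.401; 26.401^1.490 ≈ 131.42 mb.
P_c = 1008 − 131.42 = 876.58 ≈ 877 mb.

877 mb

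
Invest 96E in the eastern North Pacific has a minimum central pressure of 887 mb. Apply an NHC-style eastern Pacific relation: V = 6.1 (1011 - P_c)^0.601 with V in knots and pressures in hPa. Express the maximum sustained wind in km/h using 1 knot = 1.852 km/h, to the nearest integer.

ΔP = 1011 − 887 = 124 mb.
V ≈ 6.1 × 124^0.601 = 6.1 × 18.120 ≈ 110.529 kt.
110.529 × 1.852 ≈ 204.70 km/h → 205 km/h.

205 km/h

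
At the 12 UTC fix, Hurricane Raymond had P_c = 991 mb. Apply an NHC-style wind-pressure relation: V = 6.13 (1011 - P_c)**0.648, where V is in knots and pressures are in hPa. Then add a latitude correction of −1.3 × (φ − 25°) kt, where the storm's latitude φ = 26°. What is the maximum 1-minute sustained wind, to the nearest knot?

ΔP = 1011 − 991 = 20 mb.
20^0.648 ≈ 6.967.
V ≈ 6.13 × 6.967 ≈ 42.7 kt.
Latitude correction: −1.3 × (26 − 25) = -1.3 kt.
Corrected V ≈ 41.4 kt → 41 kt.

41 kt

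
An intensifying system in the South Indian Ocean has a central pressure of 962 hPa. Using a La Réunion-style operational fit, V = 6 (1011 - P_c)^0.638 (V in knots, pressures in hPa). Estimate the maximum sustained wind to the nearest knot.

72 kt

ΔP = 1011 − 962 = 49 hPa.
49^0.638 ≈ 11.977.
V ≈ 6 × 11.977 ≈ 71.9 kt.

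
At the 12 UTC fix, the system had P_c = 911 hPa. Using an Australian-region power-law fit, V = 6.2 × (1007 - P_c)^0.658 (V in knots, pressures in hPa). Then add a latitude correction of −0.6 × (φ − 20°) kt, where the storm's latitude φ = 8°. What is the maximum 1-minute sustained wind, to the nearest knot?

132 kt

ΔP = 1007 − 911 = 96 hPa.
96^0.658 ≈ 20.153.
V ≈ 6.2 × 20.153 ≈ 124.9 kt.
Latitude correction: −0.6 × (8 − 20) = 7.2 kt.
Corrected V ≈ 132.1 kt → 132 kt.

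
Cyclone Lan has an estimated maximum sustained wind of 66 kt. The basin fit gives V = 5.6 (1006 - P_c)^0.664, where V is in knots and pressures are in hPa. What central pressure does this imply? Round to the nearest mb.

ΔP = (V / 5.6)^(1/0.664) = (66/5.6)^1.506.
66/5.6 = 11.786; 11.786^1.506 ≈ 41.07 mb.
P_c = 1006 − 41.07 = 964.93 ≈ 965 mb.

965 mb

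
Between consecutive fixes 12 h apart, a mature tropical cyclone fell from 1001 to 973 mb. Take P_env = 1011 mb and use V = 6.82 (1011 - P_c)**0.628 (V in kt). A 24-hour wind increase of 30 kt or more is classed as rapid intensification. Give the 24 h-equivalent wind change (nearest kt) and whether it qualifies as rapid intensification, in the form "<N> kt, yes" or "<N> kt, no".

76 kt, yes

V₁: ΔP = 10, V ≈ 6.82 × 10^0.628 ≈ 28.96 kt.
V₂: ΔP = 38, V ≈ 6.82 × 38^0.628 ≈ 66.97 kt.
ΔV over 12 h = 38.01 kt → 24 h equivalent = 38.01 × 24/12 ≈ 76.02 kt.
76 kt ≥ 30 kt ⇒ rapid intensification.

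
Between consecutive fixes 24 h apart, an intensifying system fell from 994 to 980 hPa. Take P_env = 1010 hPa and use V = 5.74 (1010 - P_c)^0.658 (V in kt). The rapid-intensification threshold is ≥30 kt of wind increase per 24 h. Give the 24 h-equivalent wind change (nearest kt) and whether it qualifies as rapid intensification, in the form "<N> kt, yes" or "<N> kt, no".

V₁: ΔP = 16, V ≈ 5.74 × 16^0.658 ≈ 35.58 kt.
V₂: ΔP = 30, V ≈ 5.74 × 30^0.658 ≈ 53.81 kt.
ΔV over 24 h = 18.23 kt → 24 h equivalent = 18.23 × 24/24 ≈ 18.23 kt.
18 kt < 30 kt ⇒ not rapid intensification.

18 kt, no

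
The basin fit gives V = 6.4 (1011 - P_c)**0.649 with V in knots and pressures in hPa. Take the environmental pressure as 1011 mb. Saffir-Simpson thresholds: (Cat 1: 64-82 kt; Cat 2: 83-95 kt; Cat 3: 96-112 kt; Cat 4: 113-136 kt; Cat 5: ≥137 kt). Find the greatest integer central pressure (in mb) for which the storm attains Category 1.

Category 1 begins at V = 64 kt.
Required ΔP = (64/6.4)^(1/0.649) = 10.000^1.541 ≈ 34.74 mb.
P_c ≤ 1011 − 34.74 = 976.26, so the highest integer P_c is 976 mb.

976 mb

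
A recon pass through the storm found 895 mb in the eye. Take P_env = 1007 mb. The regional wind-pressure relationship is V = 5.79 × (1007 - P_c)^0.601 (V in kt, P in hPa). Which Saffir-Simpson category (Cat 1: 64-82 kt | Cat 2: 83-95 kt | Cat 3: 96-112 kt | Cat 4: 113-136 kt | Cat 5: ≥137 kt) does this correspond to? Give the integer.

3

ΔP = 1007 − 895 = 112 mb.
V ≈ 5.79 × 112^0.601 = 5.79 × 17.04 ≈ 99 kt.
99 kt falls in the Category 3 band.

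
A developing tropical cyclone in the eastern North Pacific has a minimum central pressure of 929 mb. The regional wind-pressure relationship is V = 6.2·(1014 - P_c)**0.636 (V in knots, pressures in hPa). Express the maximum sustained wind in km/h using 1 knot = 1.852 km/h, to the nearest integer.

ΔP = 1014 − 929 = 85 mb.
V ≈ 6.2 × 85^0.636 = 6.2 × 16.870 ≈ 104.593 kt.
104.593 × 1.852 ≈ 193.71 km/h → 194 km/h.

194 km/h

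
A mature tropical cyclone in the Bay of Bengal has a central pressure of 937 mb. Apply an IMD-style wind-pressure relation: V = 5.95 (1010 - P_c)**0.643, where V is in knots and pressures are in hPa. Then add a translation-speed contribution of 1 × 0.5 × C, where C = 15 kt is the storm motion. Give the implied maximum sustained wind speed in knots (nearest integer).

101 kt

ΔP = 1010 − 937 = 73 mb.
73^0.643 ≈ 15.780.
V ≈ 5.95 × 15.780 ≈ 93.9 kt.
Translation term: 1 × 0.5 × 15 = 7.5 kt.
Corrected V ≈ 101.4 kt → 101 kt.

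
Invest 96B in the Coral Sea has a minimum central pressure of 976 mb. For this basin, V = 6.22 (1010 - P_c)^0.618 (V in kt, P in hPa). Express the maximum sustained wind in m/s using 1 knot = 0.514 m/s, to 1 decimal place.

ΔP = 1010 − 976 = 34 mb.
V ≈ 6.22 × 34^0.618 = 6.22 × 8.840 ≈ 54.985 kt.
54.985 × 0.514 ≈ 28.26 m/s → 28.3 m/s.

28.3 m/s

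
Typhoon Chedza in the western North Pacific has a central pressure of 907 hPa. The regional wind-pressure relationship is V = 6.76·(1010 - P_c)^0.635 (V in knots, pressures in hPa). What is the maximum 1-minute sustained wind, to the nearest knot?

128 kt

ΔP = 1010 − 907 = 103 hPa.
103^0.635 ≈ 18.974.
V ≈ 6.76 × 18.974 ≈ 128.3 kt.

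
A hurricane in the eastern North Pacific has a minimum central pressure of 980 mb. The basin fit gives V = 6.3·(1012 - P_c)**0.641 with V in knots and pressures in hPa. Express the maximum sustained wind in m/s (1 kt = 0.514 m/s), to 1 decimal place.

29.9 m/s

ΔP = 1012 − 980 = 32 mb.
V ≈ 6.3 × 32^0.641 = 6.3 × 9.221 ≈ 58.095 kt.
58.095 × 0.514 ≈ 29.86 m/s → 29.9 m/s.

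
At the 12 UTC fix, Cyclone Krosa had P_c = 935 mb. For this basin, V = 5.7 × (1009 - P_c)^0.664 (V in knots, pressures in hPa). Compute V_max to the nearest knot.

ΔP = 1009 − 935 = 74 mb.
74^0.664 ≈ 17.425.
V ≈ 5.7 × 17.425 ≈ 99.3 kt.

99 kt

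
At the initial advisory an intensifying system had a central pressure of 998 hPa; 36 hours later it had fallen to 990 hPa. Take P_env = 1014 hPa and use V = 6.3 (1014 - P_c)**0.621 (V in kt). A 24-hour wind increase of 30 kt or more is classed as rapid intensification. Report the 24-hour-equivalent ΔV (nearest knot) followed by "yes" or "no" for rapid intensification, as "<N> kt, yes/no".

V₁: ΔP = 16, V ≈ 6.3 × 16^0.621 ≈ 35.25 kt.
V₂: ΔP = 24, V ≈ 6.3 × 24^0.621 ≈ 45.34 kt.
ΔV over 36 h = 10.09 kt → 24 h equivalent = 10.09 × 24/36 ≈ 6.73 kt.
7 kt < 30 kt ⇒ not rapid intensification.

7 kt, no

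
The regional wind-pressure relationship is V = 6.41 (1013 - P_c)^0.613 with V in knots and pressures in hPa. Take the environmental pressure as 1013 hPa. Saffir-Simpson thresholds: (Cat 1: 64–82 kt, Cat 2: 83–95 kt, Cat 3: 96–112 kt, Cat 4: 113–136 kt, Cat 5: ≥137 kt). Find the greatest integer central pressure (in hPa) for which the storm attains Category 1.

970 hPa

Category 1 begins at V = 64 kt.
Required ΔP = (64/6.41)^(1/0.613) = 9.984^1.631 ≈ 42.68 hPa.
P_c ≤ 1013 − 42.68 = 970.32, so the highest integer P_c is 970 hPa.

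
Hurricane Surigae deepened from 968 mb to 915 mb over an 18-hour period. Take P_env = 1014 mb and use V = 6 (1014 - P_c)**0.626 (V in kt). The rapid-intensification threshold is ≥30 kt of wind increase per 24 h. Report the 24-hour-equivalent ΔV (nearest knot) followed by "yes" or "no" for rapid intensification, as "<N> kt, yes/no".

V₁: ΔP = 46, V ≈ 6 × 46^0.626 ≈ 65.92 kt.
V₂: ΔP = 99, V ≈ 6 × 99^0.626 ≈ 106.52 kt.
ΔV over 18 h = 40.60 kt → 24 h equivalent = 40.60 × 24/18 ≈ 54.13 kt.
54 kt ≥ 30 kt ⇒ rapid intensification.

54 kt, yes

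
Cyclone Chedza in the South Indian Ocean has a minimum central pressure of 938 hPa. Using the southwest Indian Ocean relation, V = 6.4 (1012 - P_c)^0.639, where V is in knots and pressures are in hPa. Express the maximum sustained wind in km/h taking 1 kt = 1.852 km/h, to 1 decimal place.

ΔP = 1012 − 938 = 74 hPa.
V ≈ 6.4 × 74^0.639 = 6.4 × 15.647 ≈ 100.143 kt.
100.143 × 1.852 ≈ 185.46 km/h → 185.5 km/h.

185.5 km/h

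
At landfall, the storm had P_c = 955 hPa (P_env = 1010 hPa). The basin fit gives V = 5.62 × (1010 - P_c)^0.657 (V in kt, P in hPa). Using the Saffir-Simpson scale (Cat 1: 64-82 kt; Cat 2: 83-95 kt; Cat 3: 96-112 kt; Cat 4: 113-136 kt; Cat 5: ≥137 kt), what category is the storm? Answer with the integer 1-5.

1

ΔP = 1010 − 955 = 55 hPa.
V ≈ 5.62 × 55^0.657 = 5.62 × 13.91 ≈ 78 kt.
78 kt falls in the Category 1 band.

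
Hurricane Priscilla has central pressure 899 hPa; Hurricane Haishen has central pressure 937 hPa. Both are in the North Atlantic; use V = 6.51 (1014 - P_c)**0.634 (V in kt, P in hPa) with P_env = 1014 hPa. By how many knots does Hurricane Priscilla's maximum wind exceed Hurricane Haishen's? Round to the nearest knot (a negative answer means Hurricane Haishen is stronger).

Hurricane Priscilla: ΔP = 115; V ≈ 6.51 × 115^0.634 ≈ 131.84 kt.
Hurricane Haishen: ΔP = 77; V ≈ 6.51 × 77^0.634 ≈ 102.24 kt.
Difference ≈ 131.84 − 102.24 = 29.60 → 30 kt.

30 kt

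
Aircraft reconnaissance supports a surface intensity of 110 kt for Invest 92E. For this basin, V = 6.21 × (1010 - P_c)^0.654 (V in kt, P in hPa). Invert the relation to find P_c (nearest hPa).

ΔP = (V / 6.21)^(1/0.654) = (110/6.21)^1.529.
110/6.21 = 17.713; 17.713^1.529 ≈ 81.04 hPa.
P_c = 1010 − 81.04 = 928.96 ≈ 929 hPa.

929 hPa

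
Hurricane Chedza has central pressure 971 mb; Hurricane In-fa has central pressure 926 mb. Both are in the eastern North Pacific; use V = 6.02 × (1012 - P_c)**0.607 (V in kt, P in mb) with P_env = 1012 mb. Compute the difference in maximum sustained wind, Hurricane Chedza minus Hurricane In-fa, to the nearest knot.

Hurricane Chedza: ΔP = 41; V ≈ 6.02 × 41^0.607 ≈ 57.35 kt.
Hurricane In-fa: ΔP = 86; V ≈ 6.02 × 86^0.607 ≈ 89.92 kt.
Difference ≈ 57.35 − 89.92 = -32.57 → -33 kt.

-33 kt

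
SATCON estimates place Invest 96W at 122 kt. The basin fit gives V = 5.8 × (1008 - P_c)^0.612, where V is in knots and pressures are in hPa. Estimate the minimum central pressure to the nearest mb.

ΔP = (V / 5.8)^(1/0.612) = (122/5.8)^1.634.
122/5.8 = 21.034; 21.034^1.634 ≈ 145.10 mb.
P_c = 1008 − 145.10 = 862.90 ≈ 863 mb.

863 mb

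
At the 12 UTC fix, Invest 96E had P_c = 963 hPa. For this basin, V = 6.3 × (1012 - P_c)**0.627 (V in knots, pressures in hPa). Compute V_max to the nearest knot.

ΔP = 1012 − 963 = 49 hPa.
49^0.627 ≈ 11.475.
V ≈ 6.3 × 11.475 ≈ 72.3 kt.

72 kt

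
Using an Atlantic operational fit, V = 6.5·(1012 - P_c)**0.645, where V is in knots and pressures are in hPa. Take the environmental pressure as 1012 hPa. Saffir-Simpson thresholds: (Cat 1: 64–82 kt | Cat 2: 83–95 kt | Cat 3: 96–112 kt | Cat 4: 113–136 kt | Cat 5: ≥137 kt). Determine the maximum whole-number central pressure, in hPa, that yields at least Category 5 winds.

Category 5 begins at V = 137 kt.
Required ΔP = (137/6.5)^(1/0.645) = 21.077^1.550 ≈ 112.83 hPa.
P_c ≤ 1012 − 112.83 = 899.17, so the highest integer P_c is 899 hPa.

899 hPa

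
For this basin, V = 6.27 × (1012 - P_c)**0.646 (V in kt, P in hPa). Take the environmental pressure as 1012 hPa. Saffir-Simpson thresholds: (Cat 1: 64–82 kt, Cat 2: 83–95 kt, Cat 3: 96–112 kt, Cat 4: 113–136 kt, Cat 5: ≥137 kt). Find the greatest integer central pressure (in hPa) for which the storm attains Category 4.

Category 4 begins at V = 113 kt.
Required ΔP = (113/6.27)^(1/0.646) = 18.022^1.548 ≈ 87.90 hPa.
P_c ≤ 1012 − 87.90 = 924.10, so the highest integer P_c is 924 hPa.

924 hPa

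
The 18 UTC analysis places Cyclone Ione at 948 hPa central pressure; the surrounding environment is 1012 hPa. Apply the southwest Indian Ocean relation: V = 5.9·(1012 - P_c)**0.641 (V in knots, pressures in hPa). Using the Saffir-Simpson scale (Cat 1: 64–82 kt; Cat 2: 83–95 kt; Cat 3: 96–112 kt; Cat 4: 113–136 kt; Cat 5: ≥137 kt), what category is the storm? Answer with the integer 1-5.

ΔP = 1012 − 948 = 64 hPa.
V ≈ 5.9 × 64^0.641 = 5.9 × 14.38 ≈ 85 kt.
85 kt falls in the Category 2 band.

2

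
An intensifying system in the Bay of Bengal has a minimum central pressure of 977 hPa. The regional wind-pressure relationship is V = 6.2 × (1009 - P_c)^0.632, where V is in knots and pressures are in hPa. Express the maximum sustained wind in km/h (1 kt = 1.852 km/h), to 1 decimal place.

102.6 km/h

ΔP = 1009 − 977 = 32 hPa.
V ≈ 6.2 × 32^0.632 = 6.2 × 8.938 ≈ 55.417 kt.
55.417 × 1.852 ≈ 102.63 km/h → 102.6 km/h.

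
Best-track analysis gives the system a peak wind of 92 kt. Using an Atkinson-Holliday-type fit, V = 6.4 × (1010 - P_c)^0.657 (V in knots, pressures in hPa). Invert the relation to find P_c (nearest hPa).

ΔP = (V / 6.4)^(1/0.657) = (92/6.4)^1.522.
92/6.4 = 14.375; 14.375^1.522 ≈ 57.80 hPa.
P_c = 1010 − 57.80 = 952.20 ≈ 952 hPa.

952 hPa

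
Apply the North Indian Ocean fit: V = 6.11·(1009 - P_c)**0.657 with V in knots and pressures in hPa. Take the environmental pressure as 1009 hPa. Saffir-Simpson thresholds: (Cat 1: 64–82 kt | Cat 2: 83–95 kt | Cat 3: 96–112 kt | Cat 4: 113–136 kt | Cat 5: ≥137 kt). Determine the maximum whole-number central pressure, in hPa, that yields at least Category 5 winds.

895 hPa

Category 5 begins at V = 137 kt.
Required ΔP = (137/6.11)^(1/0.657) = 22.422^1.522 ≈ 113.72 hPa.
P_c ≤ 1009 − 113.72 = 895.28, so the highest integer P_c is 895 hPa.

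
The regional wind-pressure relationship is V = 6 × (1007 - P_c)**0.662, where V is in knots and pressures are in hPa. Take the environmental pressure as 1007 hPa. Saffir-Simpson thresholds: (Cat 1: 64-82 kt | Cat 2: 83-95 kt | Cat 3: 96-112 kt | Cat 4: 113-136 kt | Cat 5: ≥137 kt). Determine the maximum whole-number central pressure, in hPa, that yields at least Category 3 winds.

Category 3 begins at V = 96 kt.
Required ΔP = (96/6)^(1/0.662) = 16.000^1.511 ≈ 65.90 hPa.
P_c ≤ 1007 − 65.90 = 941.10, so the highest integer P_c is 941 hPa.

941 hPa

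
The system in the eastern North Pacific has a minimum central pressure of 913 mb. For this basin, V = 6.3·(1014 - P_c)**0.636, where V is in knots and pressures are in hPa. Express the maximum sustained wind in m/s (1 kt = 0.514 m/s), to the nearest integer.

ΔP = 1014 − 913 = 101 mb.
V ≈ 6.3 × 101^0.636 = 6.3 × 18.826 ≈ 118.601 kt.
118.601 × 0.514 ≈ 60.96 m/s → 61 m/s.

61 m/s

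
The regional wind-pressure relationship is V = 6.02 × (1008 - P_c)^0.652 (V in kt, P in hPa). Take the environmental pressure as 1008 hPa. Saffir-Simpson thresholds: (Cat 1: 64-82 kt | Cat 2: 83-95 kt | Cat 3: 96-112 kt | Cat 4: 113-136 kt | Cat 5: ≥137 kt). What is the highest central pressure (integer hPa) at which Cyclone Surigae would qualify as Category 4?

Category 4 begins at V = 113 kt.
Required ΔP = (113/6.02)^(1/0.652) = 18.771^1.534 ≈ 89.78 hPa.
P_c ≤ 1008 − 89.78 = 918.22, so the highest integer P_c is 918 hPa.

918 hPa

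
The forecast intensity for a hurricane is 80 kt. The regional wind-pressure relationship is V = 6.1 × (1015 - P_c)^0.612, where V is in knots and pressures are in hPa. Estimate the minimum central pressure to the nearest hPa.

948 hPa

ΔP = (V / 6.1)^(1/0.612) = (80/6.1)^1.634.
80/6.1 = 13.115; 13.115^1.634 ≈ 67.05 hPa.
P_c = 1015 − 67.05 = 947.95 ≈ 948 hPa.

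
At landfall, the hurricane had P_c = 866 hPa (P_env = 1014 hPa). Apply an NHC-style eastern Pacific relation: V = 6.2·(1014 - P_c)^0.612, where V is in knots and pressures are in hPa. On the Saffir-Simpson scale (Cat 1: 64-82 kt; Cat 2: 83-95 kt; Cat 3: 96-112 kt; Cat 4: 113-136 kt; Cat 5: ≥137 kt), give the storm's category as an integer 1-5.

4

ΔP = 1014 − 866 = 148 hPa.
V ≈ 6.2 × 148^0.612 = 6.2 × 21.29 ≈ 132 kt.
132 kt falls in the Category 4 band.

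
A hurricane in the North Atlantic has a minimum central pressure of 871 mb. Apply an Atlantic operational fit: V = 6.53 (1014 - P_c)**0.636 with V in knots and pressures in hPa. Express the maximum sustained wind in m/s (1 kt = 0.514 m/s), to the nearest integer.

ΔP = 1014 − 871 = 143 mb.
V ≈ 6.53 × 143^0.636 = 6.53 × 23.485 ≈ 153.358 kt.
153.358 × 0.514 ≈ 78.83 m/s → 79 m/s.

79 m/s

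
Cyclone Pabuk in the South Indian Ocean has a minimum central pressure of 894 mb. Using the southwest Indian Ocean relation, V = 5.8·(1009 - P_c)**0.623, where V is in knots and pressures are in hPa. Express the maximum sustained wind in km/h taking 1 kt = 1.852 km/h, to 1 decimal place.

ΔP = 1009 − 894 = 115 mb.
V ≈ 5.8 × 115^0.623 = 5.8 × 19.223 ≈ 111.492 kt.
111.492 × 1.852 ≈ 206.48 km/h → 206.5 km/h.

206.5 km/h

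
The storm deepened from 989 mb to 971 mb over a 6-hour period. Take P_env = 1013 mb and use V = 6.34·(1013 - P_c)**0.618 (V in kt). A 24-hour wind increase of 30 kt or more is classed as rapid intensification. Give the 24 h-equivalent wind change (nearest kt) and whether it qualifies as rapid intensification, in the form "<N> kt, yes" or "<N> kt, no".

75 kt, yes

V₁: ΔP = 24, V ≈ 6.34 × 24^0.618 ≈ 45.19 kt.
V₂: ΔP = 42, V ≈ 6.34 × 42^0.618 ≈ 63.86 kt.
ΔV over 6 h = 18.67 kt → 24 h equivalent = 18.67 × 24/6 ≈ 74.68 kt.
75 kt ≥ 30 kt ⇒ rapid intensification.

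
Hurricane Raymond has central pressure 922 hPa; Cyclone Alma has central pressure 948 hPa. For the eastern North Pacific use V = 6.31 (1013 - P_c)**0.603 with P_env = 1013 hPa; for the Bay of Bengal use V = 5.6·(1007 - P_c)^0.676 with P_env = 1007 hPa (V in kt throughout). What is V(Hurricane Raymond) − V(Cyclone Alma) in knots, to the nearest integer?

8 kt

Hurricane Raymond: ΔP = 91; V ≈ 6.31 × 91^0.603 ≈ 95.79 kt.
Cyclone Alma: ΔP = 59; V ≈ 5.6 × 59^0.676 ≈ 88.16 kt.
Difference ≈ 95.79 − 88.16 = 7.63 → 8 kt.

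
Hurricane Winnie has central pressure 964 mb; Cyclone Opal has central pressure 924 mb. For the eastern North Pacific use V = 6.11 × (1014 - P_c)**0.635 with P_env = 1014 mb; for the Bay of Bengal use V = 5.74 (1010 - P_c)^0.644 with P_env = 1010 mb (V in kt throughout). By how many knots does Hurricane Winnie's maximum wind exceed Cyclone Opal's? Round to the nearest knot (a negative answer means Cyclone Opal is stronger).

-28 kt

Hurricane Winnie: ΔP = 50; V ≈ 6.11 × 50^0.635 ≈ 73.26 kt.
Cyclone Opal: ΔP = 86; V ≈ 5.74 × 86^0.644 ≈ 101.09 kt.
Difference ≈ 73.26 − 101.09 = -27.83 → -28 kt.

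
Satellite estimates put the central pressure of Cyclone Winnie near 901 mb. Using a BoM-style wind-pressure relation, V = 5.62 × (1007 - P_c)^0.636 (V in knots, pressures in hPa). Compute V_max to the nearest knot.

109 kt

ΔP = 1007 − 901 = 106 mb.
106^0.636 ≈ 19.413.
V ≈ 5.62 × 19.413 ≈ 109.1 kt.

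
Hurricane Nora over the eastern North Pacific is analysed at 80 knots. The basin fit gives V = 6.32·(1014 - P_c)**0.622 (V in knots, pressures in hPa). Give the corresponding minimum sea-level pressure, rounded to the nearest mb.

ΔP = (V / 6.32)^(1/0.622) = (80/6.32)^1.608.
80/6.32 = 12.658; 12.658^1.608 ≈ 59.20 mb.
P_c = 1014 − 59.20 = 954.80 ≈ 955 mb.

955 mb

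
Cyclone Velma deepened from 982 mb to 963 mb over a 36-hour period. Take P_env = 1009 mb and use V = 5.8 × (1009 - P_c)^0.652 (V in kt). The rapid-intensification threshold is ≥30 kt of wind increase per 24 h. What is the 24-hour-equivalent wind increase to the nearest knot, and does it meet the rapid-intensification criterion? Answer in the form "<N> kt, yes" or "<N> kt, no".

14 kt, no

V₁: ΔP = 27, V ≈ 5.8 × 27^0.652 ≈ 49.74 kt.
V₂: ΔP = 46, V ≈ 5.8 × 46^0.652 ≈ 70.40 kt.
ΔV over 36 h = 20.66 kt → 24 h equivalent = 20.66 × 24/36 ≈ 13.77 kt.
14 kt < 30 kt ⇒ not rapid intensification.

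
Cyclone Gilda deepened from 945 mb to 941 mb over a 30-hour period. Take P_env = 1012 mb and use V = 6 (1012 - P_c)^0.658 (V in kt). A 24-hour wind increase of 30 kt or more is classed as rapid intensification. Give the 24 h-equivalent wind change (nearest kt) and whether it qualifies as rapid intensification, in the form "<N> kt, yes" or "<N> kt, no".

V₁: ΔP = 67, V ≈ 6 × 67^0.658 ≈ 95.44 kt.
V₂: ΔP = 71, V ≈ 6 × 71^0.658 ≈ 99.15 kt.
ΔV over 30 h = 3.71 kt → 24 h equivalent = 3.71 × 24/30 ≈ 2.97 kt.
3 kt < 30 kt ⇒ not rapid intensification.

3 kt, no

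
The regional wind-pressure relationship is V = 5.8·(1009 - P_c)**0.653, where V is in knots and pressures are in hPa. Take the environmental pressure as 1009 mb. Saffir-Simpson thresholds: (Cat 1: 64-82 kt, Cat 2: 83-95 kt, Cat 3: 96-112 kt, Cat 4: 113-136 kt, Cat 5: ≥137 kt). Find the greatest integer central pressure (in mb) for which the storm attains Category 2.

Category 2 begins at V = 83 kt.
Required ΔP = (83/5.8)^(1/0.653) = 14.310^1.531 ≈ 58.85 mb.
P_c ≤ 1009 − 58.85 = 950.15, so the highest integer P_c is 950 mb.

950 mb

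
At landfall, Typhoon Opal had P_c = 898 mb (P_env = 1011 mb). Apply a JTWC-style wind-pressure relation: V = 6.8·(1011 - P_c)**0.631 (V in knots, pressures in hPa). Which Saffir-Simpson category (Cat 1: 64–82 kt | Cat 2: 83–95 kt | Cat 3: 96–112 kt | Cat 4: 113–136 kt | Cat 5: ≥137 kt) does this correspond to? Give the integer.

4

ΔP = 1011 − 898 = 113 mb.
V ≈ 6.8 × 113^0.631 = 6.8 × 19.75 ≈ 134 kt.
134 kt falls in the Category 4 band.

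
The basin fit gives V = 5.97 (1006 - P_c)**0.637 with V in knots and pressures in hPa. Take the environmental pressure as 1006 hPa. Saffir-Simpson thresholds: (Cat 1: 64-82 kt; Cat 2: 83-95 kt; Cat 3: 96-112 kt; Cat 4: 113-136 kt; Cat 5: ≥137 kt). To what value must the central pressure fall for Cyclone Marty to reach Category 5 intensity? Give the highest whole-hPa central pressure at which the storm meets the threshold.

Category 5 begins at V = 137 kt.
Required ΔP = (137/5.97)^(1/0.637) = 22.948^1.570 ≈ 136.83 hPa.
P_c ≤ 1006 − 136.83 = 869.17, so the highest integer P_c is 869 hPa.

869 hPa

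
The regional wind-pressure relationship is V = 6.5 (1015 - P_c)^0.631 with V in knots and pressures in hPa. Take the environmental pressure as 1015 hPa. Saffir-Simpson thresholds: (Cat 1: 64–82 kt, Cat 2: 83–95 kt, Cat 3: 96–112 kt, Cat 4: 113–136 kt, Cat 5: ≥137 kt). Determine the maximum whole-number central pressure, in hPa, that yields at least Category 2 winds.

Category 2 begins at V = 83 kt.
Required ΔP = (83/6.5)^(1/0.631) = 12.769^1.585 ≈ 56.63 hPa.
P_c ≤ 1015 − 56.63 = 958.37, so the highest integer P_c is 958 hPa.

958 hPa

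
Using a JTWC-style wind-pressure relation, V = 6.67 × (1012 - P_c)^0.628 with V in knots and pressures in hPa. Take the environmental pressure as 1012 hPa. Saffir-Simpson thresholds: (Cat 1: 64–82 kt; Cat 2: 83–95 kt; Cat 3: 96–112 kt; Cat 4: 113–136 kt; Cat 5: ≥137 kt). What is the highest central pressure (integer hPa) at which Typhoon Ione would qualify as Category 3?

Category 3 begins at V = 96 kt.
Required ΔP = (96/6.67)^(1/0.628) = 14.393^1.592 ≈ 69.85 hPa.
P_c ≤ 1012 − 69.85 = 942.15, so the highest integer P_c is 942 hPa.

942 hPa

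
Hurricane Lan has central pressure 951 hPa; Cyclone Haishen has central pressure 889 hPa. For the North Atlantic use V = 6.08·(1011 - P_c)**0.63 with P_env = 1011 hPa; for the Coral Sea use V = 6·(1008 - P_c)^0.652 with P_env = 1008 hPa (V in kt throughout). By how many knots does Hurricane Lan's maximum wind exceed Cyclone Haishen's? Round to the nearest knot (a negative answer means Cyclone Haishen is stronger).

-55 kt

Hurricane Lan: ΔP = 60; V ≈ 6.08 × 60^0.63 ≈ 80.19 kt.
Cyclone Haishen: ΔP = 119; V ≈ 6 × 119^0.652 ≈ 135.33 kt.
Difference ≈ 80.19 − 135.33 = -55.14 → -55 kt.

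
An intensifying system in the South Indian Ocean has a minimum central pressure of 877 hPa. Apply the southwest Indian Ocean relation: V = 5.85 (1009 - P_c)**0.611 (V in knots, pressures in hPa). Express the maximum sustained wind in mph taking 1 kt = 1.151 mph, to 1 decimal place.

133.0 mph

ΔP = 1009 − 877 = 132 hPa.
V ≈ 5.85 × 132^0.611 = 5.85 × 19.755 ≈ 115.565 kt.
115.565 × 1.151 ≈ 133.02 mph → 133.0 mph.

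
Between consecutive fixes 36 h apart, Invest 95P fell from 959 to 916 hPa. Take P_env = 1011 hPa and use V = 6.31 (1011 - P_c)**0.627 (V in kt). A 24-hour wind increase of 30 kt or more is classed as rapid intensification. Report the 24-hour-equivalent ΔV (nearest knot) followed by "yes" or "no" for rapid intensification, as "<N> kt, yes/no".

23 kt, no

V₁: ΔP = 52, V ≈ 6.31 × 52^0.627 ≈ 75.16 kt.
V₂: ΔP = 95, V ≈ 6.31 × 95^0.627 ≈ 109.66 kt.
ΔV over 36 h = 34.50 kt → 24 h equivalent = 34.50 × 24/36 ≈ 23.00 kt.
23 kt < 30 kt ⇒ not rapid intensification.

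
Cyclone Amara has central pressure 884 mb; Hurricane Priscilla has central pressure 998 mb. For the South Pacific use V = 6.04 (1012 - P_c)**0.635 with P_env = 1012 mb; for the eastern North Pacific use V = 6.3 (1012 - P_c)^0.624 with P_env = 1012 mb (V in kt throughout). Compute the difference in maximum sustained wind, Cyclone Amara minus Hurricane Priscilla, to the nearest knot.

99 kt

Cyclone Amara: ΔP = 128; V ≈ 6.04 × 128^0.635 ≈ 131.56 kt.
Hurricane Priscilla: ΔP = 14; V ≈ 6.3 × 14^0.624 ≈ 32.70 kt.
Difference ≈ 131.56 − 32.70 = 98.86 → 99 kt.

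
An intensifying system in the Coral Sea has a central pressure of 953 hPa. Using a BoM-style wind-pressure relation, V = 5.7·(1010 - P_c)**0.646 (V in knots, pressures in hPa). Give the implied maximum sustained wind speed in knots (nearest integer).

ΔP = 1010 − 953 = 57 hPa.
57^0.646 ≈ 13.624.
V ≈ 5.7 × 13.624 ≈ 77.7 kt.

78 kt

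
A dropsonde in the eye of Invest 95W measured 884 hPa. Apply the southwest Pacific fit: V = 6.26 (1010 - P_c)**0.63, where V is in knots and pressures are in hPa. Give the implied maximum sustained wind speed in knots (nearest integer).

ΔP = 1010 − 884 = 126 hPa.
126^0.63 ≈ 21.049.
V ≈ 6.26 × 21.049 ≈ 131.8 kt.

132 kt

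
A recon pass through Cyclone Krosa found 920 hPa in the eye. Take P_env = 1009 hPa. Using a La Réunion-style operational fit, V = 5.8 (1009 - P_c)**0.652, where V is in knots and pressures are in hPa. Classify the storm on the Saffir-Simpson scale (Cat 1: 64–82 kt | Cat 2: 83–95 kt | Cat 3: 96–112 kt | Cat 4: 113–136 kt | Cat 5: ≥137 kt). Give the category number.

ΔP = 1009 − 920 = 89 hPa.
V ≈ 5.8 × 89^0.652 = 5.8 × 18.66 ≈ 108 kt.
108 kt falls in the Category 3 band.

3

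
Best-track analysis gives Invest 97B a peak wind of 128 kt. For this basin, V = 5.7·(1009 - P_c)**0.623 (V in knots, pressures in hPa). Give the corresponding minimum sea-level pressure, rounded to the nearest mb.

ΔP = (V / 5.7)^(1/0.623) = (128/5.7)^1.605.
128/5.7 = 22.456; 22.456^1.605 ≈ 147.60 mb.
P_c = 1009 − 147.60 = 861.40 ≈ 861 mb.

861 mb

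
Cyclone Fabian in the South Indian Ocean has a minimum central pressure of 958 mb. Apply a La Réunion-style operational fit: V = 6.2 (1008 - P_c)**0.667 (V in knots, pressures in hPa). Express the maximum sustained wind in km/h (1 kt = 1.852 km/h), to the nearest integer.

156 km/h

ΔP = 1008 − 958 = 50 mb.
V ≈ 6.2 × 50^0.667 = 6.2 × 13.590 ≈ 84.257 kt.
84.257 × 1.852 ≈ 156.04 km/h → 156 km/h.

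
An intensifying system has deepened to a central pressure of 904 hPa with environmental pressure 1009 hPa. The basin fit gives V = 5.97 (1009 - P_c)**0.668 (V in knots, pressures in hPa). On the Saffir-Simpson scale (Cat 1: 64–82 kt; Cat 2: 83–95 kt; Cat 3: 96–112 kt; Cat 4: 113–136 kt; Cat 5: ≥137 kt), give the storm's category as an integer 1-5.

4

ΔP = 1009 − 904 = 105 hPa.
V ≈ 5.97 × 105^0.668 = 5.97 × 22.40 ≈ 134 kt.
134 kt falls in the Category 4 band.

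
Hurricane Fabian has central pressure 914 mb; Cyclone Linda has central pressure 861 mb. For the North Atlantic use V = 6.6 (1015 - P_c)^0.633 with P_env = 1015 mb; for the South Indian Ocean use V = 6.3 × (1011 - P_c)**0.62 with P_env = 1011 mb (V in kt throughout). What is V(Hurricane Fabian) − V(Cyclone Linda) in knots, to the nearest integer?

-18 kt

Hurricane Fabian: ΔP = 101; V ≈ 6.6 × 101^0.633 ≈ 122.54 kt.
Cyclone Linda: ΔP = 150; V ≈ 6.3 × 150^0.62 ≈ 140.77 kt.
Difference ≈ 122.54 − 140.77 = -18.23 → -18 kt.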